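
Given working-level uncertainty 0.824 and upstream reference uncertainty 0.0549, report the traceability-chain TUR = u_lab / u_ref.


TUR = u_lab / u_ref
= 0.824 / 0.0549
= 15.0091

15.0091


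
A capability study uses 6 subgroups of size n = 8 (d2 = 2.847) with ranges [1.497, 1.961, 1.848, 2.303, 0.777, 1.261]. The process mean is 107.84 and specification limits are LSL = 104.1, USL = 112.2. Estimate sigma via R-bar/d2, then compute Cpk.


R_bar = (1.497 + 1.961 + 1.848 + 2.303 + 0.777 + 1.261) / 6 = 1.6078333
sigma = R_bar / d2 = 1.6078333 / 2.847 = 0.56474651
Cp = (USL - LSL)/(6*sigma) = (112.2 - 104.1)/(6*0.56474651) = 2.3905
Cpu = (112.2 - 107.84)/(3*0.56474651) = 2.5734
Cpl = (107.84 - 104.1)/(3*0.56474651) = 2.2075
Cpk = min(Cpu, Cpl) = 2.2075

2.2075


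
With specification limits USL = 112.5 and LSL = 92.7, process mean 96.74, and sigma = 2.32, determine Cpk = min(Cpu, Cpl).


Cpu = (USL - mean) / (3*sigma) = (112.5 - 96.74) / (3*2.32) = 2.2644
Cpl = (mean - LSL) / (3*sigma) = (96.74 - 92.7) / (3*2.32) = 0.5805
Cpk = min(Cpu, Cpl) = 0.5805

0.5805


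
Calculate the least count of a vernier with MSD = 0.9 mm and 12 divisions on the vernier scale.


LC = MSD / n_div
= 0.9 / 12
= 0.0750

0.0750


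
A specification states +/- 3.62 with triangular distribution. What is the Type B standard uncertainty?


u_B = half_width / sqrt(6)
u_B = 3.62 / 2.4494897
u_B = 1.4779

1.4779


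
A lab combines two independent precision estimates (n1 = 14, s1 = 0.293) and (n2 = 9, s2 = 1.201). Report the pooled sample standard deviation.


s_p = sqrt(((n1-1)*s1^2 + (n2-1)*s2^2) / (n1+n2-2))
numerator = (14-1)*0.293^2 + (9-1)*1.201^2 = 1.116037 + 11.539208 = 12.655245
denominator = 14 + 9 - 2 = 21
s_p^2 = 12.655245 / 21 = 0.60263071
s_p = sqrt(0.60263071) = 0.7763

0.7763


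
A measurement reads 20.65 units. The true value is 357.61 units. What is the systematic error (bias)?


Systematic error = measured - true
= 20.65 - 357.61
= -336.9600

-336.9600


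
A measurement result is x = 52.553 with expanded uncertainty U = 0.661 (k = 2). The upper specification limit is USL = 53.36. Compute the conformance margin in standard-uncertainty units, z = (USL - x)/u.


u = U / k = 0.661 / 2 = 0.3305
margin = |USL - x| = |53.36 - 52.553| = 0.807
z = margin / u = 0.807 / 0.3305
z = 2.4418

2.4418


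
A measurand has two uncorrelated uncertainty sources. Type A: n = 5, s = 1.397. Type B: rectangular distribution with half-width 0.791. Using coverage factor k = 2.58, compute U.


u_A = s / sqrt(n) = 1.397 / sqrt(5) = 0.62475739
u_B = half_width / sqrt(3) = 0.791 / sqrt(3) = 0.45668406
uc = sqrt(u_A^2 + u_B^2) = sqrt(0.62475739^2 + 0.45668406^2) = 0.77387475
U = k * uc = 2.58 * 0.77387475
U = 1.9966

1.9966


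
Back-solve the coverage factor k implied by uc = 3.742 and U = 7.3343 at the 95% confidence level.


k = U / uc
k = 7.3343 / 3.742
k = 1.96

1.96


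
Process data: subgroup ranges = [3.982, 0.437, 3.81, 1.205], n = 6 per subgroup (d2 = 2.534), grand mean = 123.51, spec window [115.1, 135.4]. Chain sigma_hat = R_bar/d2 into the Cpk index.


R_bar = (3.982 + 0.437 + 3.81 + 1.205) / 4 = 2.3585
sigma = R_bar / d2 = 2.3585 / 2.534 = 0.93074191
Cp = (USL - LSL)/(6*sigma) = (135.4 - 115.1)/(6*0.93074191) = 3.6351
Cpu = (135.4 - 123.51)/(3*0.93074191) = 4.2583
Cpl = (123.51 - 115.1)/(3*0.93074191) = 3.0119
Cpk = min(Cpu, Cpl) = 3.0119

3.0119


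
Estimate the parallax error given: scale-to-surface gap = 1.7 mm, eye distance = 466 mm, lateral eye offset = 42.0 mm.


error = h * offset / d
= 1.7 * 42.0 / 466
= 0.1532

0.1532


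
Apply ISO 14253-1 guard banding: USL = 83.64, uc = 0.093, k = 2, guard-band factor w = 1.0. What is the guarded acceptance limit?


U = k * uc = 2 * 0.093 = 0.186
guard band g = w * U = 1.0 * 0.186 = 0.186
AL = USL - g = 83.64 - 0.186
AL = 83.4540

83.4540


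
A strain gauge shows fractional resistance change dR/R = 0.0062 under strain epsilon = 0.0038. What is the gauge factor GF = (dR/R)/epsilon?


GF = (dR/R) / epsilon
= 0.0062 / 0.0038
= 1.6316

1.6316


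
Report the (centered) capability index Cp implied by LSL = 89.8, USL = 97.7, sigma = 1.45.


Cp = (USL - LSL) / (6 * sigma)
= (97.7 - 89.8) / (6 * 1.45)
= 7.9000 / 8.7000
= 0.9080

0.9080


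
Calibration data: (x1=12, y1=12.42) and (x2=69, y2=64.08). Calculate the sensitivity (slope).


slope = (y2 - y1) / (x2 - x1)
= (64.08 - 12.42) / (69 - 12)
= 51.6600 / 57
= 0.9063

0.9063


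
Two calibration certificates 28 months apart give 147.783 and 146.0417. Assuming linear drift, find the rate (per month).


rate = (v2 - v1) / months
= (146.0417 - 147.783) / 28
= -1.7413 / 28
= -0.0622

-0.0622


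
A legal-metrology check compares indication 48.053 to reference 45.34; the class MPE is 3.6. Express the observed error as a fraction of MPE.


e = indication - reference = 48.053 - 45.34 = 2.7130
|e| = 2.7130
ratio = |e| / MPE = 2.7130 / 3.6
ratio = 0.7536

0.7536


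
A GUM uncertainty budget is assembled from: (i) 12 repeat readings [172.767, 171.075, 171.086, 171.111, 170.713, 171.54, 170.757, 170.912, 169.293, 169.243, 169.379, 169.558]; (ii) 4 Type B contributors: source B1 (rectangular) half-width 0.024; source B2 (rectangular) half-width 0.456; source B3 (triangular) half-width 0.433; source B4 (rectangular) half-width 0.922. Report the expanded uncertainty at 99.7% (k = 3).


mean = (172.767 + 171.075 + 171.086 + 171.111 + 170.713 + 171.54 + 170.757 + 170.912 + 169.293 + 169.243 + 169.379 + 169.558) / 12 = 170.6195
s = sqrt(sum((x - mean)^2)/(n-1)) = 1.0685135
u_A = s / sqrt(n) = 1.0685135 / sqrt(12) = 0.30845328
u_B1 = 0.024 / sqrt(3) = 0.013856406
u_B2 = 0.456 / sqrt(3) = 0.26327172
u_B3 = 0.433 / sqrt(6) = 0.17677151
u_B4 = 0.922 / sqrt(3) = 0.53231695
uc = sqrt(0.30845328^2 + 0.013856406^2 + 0.26327172^2 + 0.17677151^2 + 0.53231695^2) = 0.69228385
U = k * uc = 3 * 0.69228385
U = 2.0769

2.0769


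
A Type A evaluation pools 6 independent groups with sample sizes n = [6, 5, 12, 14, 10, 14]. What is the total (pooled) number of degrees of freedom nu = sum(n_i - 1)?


nu = sum_i (n_i - 1)
nu = ((6 - 1) + (5 - 1) + (12 - 1) + (14 - 1) + (10 - 1) + (14 - 1))
nu = 5 + 4 + 11 + 13 + 9 + 13
nu = 55

55


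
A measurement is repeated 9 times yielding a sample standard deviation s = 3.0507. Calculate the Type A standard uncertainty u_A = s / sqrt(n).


u_A = s / sqrt(n)
u_A = 3.0507 / sqrt(9)
u_A = 3.0507 / 3
u_A = 1.0169

1.0169


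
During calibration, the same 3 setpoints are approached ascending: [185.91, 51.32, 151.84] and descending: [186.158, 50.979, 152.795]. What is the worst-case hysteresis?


|185.91 - 186.158| = 0.2480
|51.32 - 50.979| = 0.3410
|151.84 - 152.795| = 0.9550
hysteresis = max(diffs) = 0.9550

0.9550


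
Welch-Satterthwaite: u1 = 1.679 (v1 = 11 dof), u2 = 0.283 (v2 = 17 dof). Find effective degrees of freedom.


uc = sqrt(u1^2 + u2^2) = sqrt(1.679^2 + 0.283^2) = 1.7026832
v_eff = uc^4 / (u1^4/v1 + u2^4/v2)
= 1.7026832^4 / (1.679^4/11 + 0.283^4/17)
= 8.4049552 / 0.72283114
v_eff = 11.6278

11.6278


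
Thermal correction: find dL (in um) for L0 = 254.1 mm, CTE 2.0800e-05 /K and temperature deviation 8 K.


dL = L * alpha * dT
= 254.1 * 2.0800e-05 * 8
= 0.0422822 mm
dL_um = 0.0422822 * 1000 = 42.2822 um

42.2822


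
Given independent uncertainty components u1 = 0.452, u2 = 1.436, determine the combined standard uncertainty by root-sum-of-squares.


uc = sqrt(0.452^2 + 1.436^2)
uc = sqrt(2.2664)
uc = 1.5055

1.5055


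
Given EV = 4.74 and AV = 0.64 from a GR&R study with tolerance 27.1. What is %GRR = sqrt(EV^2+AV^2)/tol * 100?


GRR = sqrt(EV^2 + AV^2) = sqrt(4.74^2 + 0.64^2) = 4.7830116
%GRR = GRR / tol * 100 = 4.7830116 / 27.1 * 100
%GRR = 17.6495

17.6495


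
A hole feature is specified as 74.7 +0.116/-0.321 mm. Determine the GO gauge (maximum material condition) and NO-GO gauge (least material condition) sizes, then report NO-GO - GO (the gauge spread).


GO = nominal - lower_tol (smallest hole = maximum material condition)
GO = 74.7 - 0.321 = 74.379
NO-GO = nominal + upper_tol (largest hole = least material condition)
NO-GO = 74.7 + 0.116 = 74.816
spread = NO-GO - GO = 74.816 - 74.379 = 0.4370

0.4370


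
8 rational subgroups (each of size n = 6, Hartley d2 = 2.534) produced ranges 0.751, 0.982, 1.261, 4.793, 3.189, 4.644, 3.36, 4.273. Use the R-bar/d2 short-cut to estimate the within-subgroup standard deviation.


R_bar = (0.751 + 0.982 + 1.261 + 4.793 + 3.189 + 4.644 + 3.36 + 4.273) / 8
R_bar = 23.253 / 8 = 2.906625
sigma_hat = R_bar / d2 = 2.906625 / 2.534 = 1.1471

1.1471


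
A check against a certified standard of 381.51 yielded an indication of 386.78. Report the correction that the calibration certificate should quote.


Correction = standard - reading
= 381.51 - 386.78
= -5.2700

-5.2700


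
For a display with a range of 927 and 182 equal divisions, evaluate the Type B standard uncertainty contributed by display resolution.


resolution = range / divisions
resolution = 927 / 182 = 5.0934066
u_res = resolution / (2*sqrt(3))
u_res = 5.0934066 / 3.4641016
u_res = 1.4703

1.4703


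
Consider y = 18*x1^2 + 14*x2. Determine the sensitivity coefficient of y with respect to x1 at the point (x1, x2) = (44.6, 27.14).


y = 18*x1^2 + 14*x2
dy/dx1 = 2*18*x1
Evaluate at x1 = 44.6: c1 = 36 * 44.6
c1 = 1605.6000

1605.6000


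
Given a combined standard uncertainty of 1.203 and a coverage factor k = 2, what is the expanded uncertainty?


U = k * uc
U = 2 * 1.203
U = 2.4060

2.4060


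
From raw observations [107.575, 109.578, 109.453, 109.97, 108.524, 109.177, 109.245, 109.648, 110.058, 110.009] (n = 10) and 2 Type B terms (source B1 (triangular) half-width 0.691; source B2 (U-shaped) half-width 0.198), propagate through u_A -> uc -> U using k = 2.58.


mean = (107.575 + 109.578 + 109.453 + 109.97 + 108.524 + 109.177 + 109.245 + 109.648 + 110.058 + 110.009) / 10 = 109.3237
s = sqrt(sum((x - mean)^2)/(n-1)) = 0.77015728
u_A = s / sqrt(n) = 0.77015728 / sqrt(10) = 0.24354512
u_B1 = 0.691 / sqrt(6) = 0.28209957
u_B2 = 0.198 / sqrt(2) = 0.14000714
uc = sqrt(0.24354512^2 + 0.28209957^2 + 0.14000714^2) = 0.39811605
U = k * uc = 2.58 * 0.39811605
U = 1.0271

1.0271


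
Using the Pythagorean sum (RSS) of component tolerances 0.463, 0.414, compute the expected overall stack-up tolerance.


RSS = sqrt(0.463^2 + 0.414^2)
= sqrt(0.385765)
= 0.6211

0.6211


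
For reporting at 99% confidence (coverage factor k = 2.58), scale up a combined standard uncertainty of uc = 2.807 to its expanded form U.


U = k * uc
U = 2.58 * 2.807
U = 7.2421

7.2421


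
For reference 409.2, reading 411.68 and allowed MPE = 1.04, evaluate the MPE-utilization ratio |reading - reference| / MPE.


e = indication - reference = 411.68 - 409.2 = 2.4800
|e| = 2.4800
ratio = |e| / MPE = 2.4800 / 1.04
ratio = 2.3846

2.3846


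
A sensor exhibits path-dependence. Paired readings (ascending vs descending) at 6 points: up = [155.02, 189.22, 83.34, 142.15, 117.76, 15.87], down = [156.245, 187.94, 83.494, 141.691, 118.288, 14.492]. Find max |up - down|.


|155.02 - 156.245| = 1.2250
|189.22 - 187.94| = 1.2800
|83.34 - 83.494| = 0.1540
|142.15 - 141.691| = 0.4590
|117.76 - 118.288| = 0.5280
|15.87 - 14.492| = 1.3780
hysteresis = max(diffs) = 1.3780

1.3780


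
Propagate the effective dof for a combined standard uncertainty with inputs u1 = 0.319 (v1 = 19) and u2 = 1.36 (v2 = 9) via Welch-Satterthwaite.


uc = sqrt(u1^2 + u2^2) = sqrt(0.319^2 + 1.36^2) = 1.3969112
v_eff = uc^4 / (u1^4/v1 + u2^4/v2)
= 1.3969112^4 / (0.319^4/19 + 1.36^4/9)
= 3.8078094 / 0.38065837
v_eff = 10.0032

10.0032


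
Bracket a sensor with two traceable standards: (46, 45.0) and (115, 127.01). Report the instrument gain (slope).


slope = (y2 - y1) / (x2 - x1)
= (127.01 - 45.0) / (115 - 46)
= 82.0100 / 69
= 1.1886

1.1886


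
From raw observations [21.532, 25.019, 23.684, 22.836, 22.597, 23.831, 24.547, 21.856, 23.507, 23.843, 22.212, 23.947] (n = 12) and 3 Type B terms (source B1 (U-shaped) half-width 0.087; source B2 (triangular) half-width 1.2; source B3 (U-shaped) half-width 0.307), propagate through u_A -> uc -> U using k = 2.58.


mean = (21.532 + 25.019 + 23.684 + 22.836 + 22.597 + 23.831 + 24.547 + 21.856 + 23.507 + 23.843 + 22.212 + 23.947) / 12 = 23.28425
s = sqrt(sum((x - mean)^2)/(n-1)) = 1.0785903
u_A = s / sqrt(n) = 1.0785903 / sqrt(12) = 0.3113622
u_B1 = 0.087 / sqrt(2) = 0.06151829
u_B2 = 1.2 / sqrt(6) = 0.48989795
u_B3 = 0.307 / sqrt(2) = 0.21708178
uc = sqrt(0.3113622^2 + 0.06151829^2 + 0.48989795^2 + 0.21708178^2) = 0.62278039
U = k * uc = 2.58 * 0.62278039
U = 1.6068

1.6068


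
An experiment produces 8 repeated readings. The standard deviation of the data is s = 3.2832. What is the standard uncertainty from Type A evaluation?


u_A = s / sqrt(n)
u_A = 3.2832 / sqrt(8)
u_A = 3.2832 / 2.8284271
u_A = 1.1608

1.1608


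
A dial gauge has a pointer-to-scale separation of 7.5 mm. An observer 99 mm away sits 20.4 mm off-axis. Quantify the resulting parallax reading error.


error = h * offset / d
= 7.5 * 20.4 / 99
= 1.5455

1.5455


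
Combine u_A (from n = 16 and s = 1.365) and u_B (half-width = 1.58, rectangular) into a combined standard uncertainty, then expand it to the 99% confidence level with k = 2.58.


u_A = s / sqrt(n) = 1.365 / sqrt(16) = 0.34125
u_B = half_width / sqrt(3) = 1.58 / sqrt(3) = 0.91221343
uc = sqrt(u_A^2 + u_B^2) = sqrt(0.34125^2 + 0.91221343^2) = 0.97395324
U = k * uc = 2.58 * 0.97395324
U = 2.5128

2.5128


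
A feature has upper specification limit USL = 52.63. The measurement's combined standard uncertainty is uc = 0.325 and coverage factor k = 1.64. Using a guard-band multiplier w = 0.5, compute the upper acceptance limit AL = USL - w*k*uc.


U = k * uc = 1.64 * 0.325 = 0.533
guard band g = w * U = 0.5 * 0.533 = 0.2665
AL = USL - g = 52.63 - 0.2665
AL = 52.3635

52.3635


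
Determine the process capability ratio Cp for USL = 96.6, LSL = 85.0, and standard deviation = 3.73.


Cp = (USL - LSL) / (6 * sigma)
= (96.6 - 85.0) / (6 * 3.73)
= 11.6000 / 22.3800
= 0.5183

0.5183


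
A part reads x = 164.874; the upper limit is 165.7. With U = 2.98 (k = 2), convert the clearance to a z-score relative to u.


u = U / k = 2.98 / 2 = 1.49
margin = |USL - x| = |165.7 - 164.874| = 0.826
z = margin / u = 0.826 / 1.49
z = 0.5544

0.5544


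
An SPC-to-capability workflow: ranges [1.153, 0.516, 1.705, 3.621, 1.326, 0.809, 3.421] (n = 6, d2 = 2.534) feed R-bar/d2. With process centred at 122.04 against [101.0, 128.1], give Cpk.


R_bar = (1.153 + 0.516 + 1.705 + 3.621 + 1.326 + 0.809 + 3.421) / 7 = 1.793
sigma = R_bar / d2 = 1.793 / 2.534 = 0.70757695
Cp = (USL - LSL)/(6*sigma) = (128.1 - 101.0)/(6*0.70757695) = 6.3833
Cpu = (128.1 - 122.04)/(3*0.70757695) = 2.8548
Cpl = (122.04 - 101.0)/(3*0.70757695) = 9.9118
Cpk = min(Cpu, Cpl) = 2.8548

2.8548


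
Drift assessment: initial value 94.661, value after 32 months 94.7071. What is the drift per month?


rate = (v2 - v1) / months
= (94.7071 - 94.661) / 32
= 0.0461 / 32
= 0.0014

0.0014


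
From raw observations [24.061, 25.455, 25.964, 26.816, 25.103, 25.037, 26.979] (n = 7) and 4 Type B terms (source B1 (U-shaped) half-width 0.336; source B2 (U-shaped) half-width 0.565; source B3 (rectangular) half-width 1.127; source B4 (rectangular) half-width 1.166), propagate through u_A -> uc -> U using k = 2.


mean = (24.061 + 25.455 + 25.964 + 26.816 + 25.103 + 25.037 + 26.979) / 7 = 25.63071429
s = sqrt(sum((x - mean)^2)/(n-1)) = 1.0376025
u_A = s / sqrt(n) = 1.0376025 / sqrt(7) = 0.39217688
u_B1 = 0.336 / sqrt(2) = 0.23758788
u_B2 = 0.565 / sqrt(2) = 0.39951533
u_B3 = 1.127 / sqrt(3) = 0.65067375
u_B4 = 1.166 / sqrt(3) = 0.67319041
uc = sqrt(0.39217688^2 + 0.23758788^2 + 0.39951533^2 + 0.65067375^2 + 0.67319041^2) = 1.116434
U = k * uc = 2 * 1.116434
U = 2.2329

2.2329


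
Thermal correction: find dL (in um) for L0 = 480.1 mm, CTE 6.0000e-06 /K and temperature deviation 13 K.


dL = L * alpha * dT
= 480.1 * 6.0000e-06 * 13
= 0.0374478 mm
dL_um = 0.0374478 * 1000 = 37.4478 um

37.4478


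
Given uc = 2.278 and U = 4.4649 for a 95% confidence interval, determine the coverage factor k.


k = U / uc
k = 4.4649 / 2.278
k = 1.96

1.96


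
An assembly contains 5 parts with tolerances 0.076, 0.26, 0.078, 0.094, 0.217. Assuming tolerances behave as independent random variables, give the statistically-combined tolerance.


RSS = sqrt(0.076^2 + 0.26^2 + 0.078^2 + 0.094^2 + 0.217^2)
= sqrt(0.135385)
= 0.3679

0.3679


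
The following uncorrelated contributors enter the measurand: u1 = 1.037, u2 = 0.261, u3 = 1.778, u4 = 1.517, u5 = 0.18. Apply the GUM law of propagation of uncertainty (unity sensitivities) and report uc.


uc = sqrt(1.037^2 + 0.261^2 + 1.778^2 + 1.517^2 + 0.18^2)
uc = sqrt(6.638463)
uc = 2.5765

2.5765


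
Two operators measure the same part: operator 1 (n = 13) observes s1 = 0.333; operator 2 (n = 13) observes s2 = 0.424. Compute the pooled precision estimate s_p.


s_p = sqrt(((n1-1)*s1^2 + (n2-1)*s2^2) / (n1+n2-2))
numerator = (13-1)*0.333^2 + (13-1)*0.424^2 = 1.330668 + 2.157312 = 3.48798
denominator = 13 + 13 - 2 = 24
s_p^2 = 3.48798 / 24 = 0.1453325
s_p = sqrt(0.1453325) = 0.3812

0.3812


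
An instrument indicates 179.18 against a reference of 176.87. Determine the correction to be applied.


Correction = standard - reading
= 176.87 - 179.18
= -2.3100

-2.3100


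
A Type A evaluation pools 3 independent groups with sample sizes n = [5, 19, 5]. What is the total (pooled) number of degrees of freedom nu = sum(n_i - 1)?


nu = sum_i (n_i - 1)
nu = ((5 - 1) + (19 - 1) + (5 - 1))
nu = 4 + 18 + 4
nu = 26

26


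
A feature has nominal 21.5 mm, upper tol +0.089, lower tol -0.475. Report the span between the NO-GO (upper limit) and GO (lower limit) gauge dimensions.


GO = nominal - lower_tol (smallest hole = maximum material condition)
GO = 21.5 - 0.475 = 21.025
NO-GO = nominal + upper_tol (largest hole = least material condition)
NO-GO = 21.5 + 0.089 = 21.589
spread = NO-GO - GO = 21.589 - 21.025 = 0.5640

0.5640


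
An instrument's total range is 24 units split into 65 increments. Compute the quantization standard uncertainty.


resolution = range / divisions
resolution = 24 / 65 = 0.36923077
u_res = resolution / (2*sqrt(3))
u_res = 0.36923077 / 3.4641016
u_res = 0.1066

0.1066


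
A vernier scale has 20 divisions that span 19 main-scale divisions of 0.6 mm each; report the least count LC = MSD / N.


LC = MSD / n_div
= 0.6 / 20
= 0.0300

0.0300


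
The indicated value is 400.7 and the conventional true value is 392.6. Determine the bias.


Systematic error = measured - true
= 400.7 - 392.6
= 8.1000

8.1000


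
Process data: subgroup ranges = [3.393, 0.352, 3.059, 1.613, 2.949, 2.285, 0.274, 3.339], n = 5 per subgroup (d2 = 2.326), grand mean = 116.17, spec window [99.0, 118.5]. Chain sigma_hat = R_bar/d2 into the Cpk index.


R_bar = (3.393 + 0.352 + 3.059 + 1.613 + 2.949 + 2.285 + 0.274 + 3.339) / 8 = 2.158
sigma = R_bar / d2 = 2.158 / 2.326 = 0.927773
Cp = (USL - LSL)/(6*sigma) = (118.5 - 99.0)/(6*0.927773) = 3.5030
Cpu = (118.5 - 116.17)/(3*0.927773) = 0.8371
Cpl = (116.17 - 99.0)/(3*0.927773) = 6.1689
Cpk = min(Cpu, Cpl) = 0.8371

0.8371


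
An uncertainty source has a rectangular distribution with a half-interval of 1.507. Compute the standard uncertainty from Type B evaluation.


u_B = half_width / sqrt(3)
u_B = 1.507 / 1.7320508
u_B = 0.8701

0.8701


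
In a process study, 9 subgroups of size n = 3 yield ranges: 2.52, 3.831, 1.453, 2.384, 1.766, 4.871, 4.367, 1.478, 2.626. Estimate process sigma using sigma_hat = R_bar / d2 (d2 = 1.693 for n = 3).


R_bar = (2.52 + 3.831 + 1.453 + 2.384 + 1.766 + 4.871 + 4.367 + 1.478 + 2.626) / 9
R_bar = 25.296 / 9 = 2.8106667
sigma_hat = R_bar / d2 = 2.8106667 / 1.693 = 1.6602

1.6602


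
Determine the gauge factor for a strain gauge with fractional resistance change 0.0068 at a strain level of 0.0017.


GF = (dR/R) / epsilon
= 0.0068 / 0.0017
= 4.0000

4.0000


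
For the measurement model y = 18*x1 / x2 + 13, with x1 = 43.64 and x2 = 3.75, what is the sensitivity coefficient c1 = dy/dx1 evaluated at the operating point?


y = 18*x1 / x2 + 13
dy/dx1 = 18/x2
Evaluate at x2 = 3.75: c1 = 18 / 3.75
c1 = 4.8000

4.8000


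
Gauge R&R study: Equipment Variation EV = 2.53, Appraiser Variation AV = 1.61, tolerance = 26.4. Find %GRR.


GRR = sqrt(EV^2 + AV^2) = sqrt(2.53^2 + 1.61^2) = 2.9988331
%GRR = GRR / tol * 100 = 2.9988331 / 26.4 * 100
%GRR = 11.3592

11.3592


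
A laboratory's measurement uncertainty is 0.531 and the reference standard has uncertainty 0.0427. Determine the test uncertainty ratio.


TUR = u_lab / u_ref
= 0.531 / 0.0427
= 12.4356

12.4356


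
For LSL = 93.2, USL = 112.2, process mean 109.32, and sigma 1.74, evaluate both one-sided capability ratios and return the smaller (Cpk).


Cpu = (USL - mean) / (3*sigma) = (112.2 - 109.32) / (3*1.74) = 0.5517
Cpl = (mean - LSL) / (3*sigma) = (109.32 - 93.2) / (3*1.74) = 3.0881
Cpk = min(Cpu, Cpl) = 0.5517

0.5517


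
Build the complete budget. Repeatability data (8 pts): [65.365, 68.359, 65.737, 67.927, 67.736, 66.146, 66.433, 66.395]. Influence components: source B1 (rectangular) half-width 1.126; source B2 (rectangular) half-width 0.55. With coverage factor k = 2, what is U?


mean = (65.365 + 68.359 + 65.737 + 67.927 + 67.736 + 66.146 + 66.433 + 66.395) / 8 = 66.76225
s = sqrt(sum((x - mean)^2)/(n-1)) = 1.1007095
u_A = s / sqrt(n) = 1.1007095 / sqrt(8) = 0.38915958
u_B1 = 1.126 / sqrt(3) = 0.6500964
u_B2 = 0.55 / sqrt(3) = 0.31754265
uc = sqrt(0.38915958^2 + 0.6500964^2 + 0.31754265^2) = 0.82152531
U = k * uc = 2 * 0.82152531
U = 1.6431

1.6431


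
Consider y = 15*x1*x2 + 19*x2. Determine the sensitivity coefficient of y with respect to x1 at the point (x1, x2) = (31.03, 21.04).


y = 15*x1*x2 + 19*x2
dy/dx1 = 15*x2
Evaluate at x2 = 21.04: c1 = 15 * 21.04
c1 = 315.6000

315.6000


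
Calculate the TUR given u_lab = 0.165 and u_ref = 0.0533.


TUR = u_lab / u_ref
= 0.165 / 0.0533
= 3.0957

3.0957


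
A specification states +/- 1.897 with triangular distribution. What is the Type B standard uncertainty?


u_B = half_width / sqrt(6)
u_B = 1.897 / 2.4494897
u_B = 0.7744

0.7744


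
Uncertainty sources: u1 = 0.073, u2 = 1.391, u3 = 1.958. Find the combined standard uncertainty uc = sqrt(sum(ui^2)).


uc = sqrt(0.073^2 + 1.391^2 + 1.958^2)
uc = sqrt(5.773974)
uc = 2.4029

2.4029


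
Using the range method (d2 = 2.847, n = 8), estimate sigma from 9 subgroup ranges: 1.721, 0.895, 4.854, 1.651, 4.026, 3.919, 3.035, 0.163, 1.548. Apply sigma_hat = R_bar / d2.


R_bar = (1.721 + 0.895 + 4.854 + 1.651 + 4.026 + 3.919 + 3.035 + 0.163 + 1.548) / 9
R_bar = 21.812 / 9 = 2.4235556
sigma_hat = R_bar / d2 = 2.4235556 / 2.847 = 0.8513

0.8513


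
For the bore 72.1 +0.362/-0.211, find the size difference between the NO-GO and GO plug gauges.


GO = nominal - lower_tol (smallest hole = maximum material condition)
GO = 72.1 - 0.211 = 71.889
NO-GO = nominal + upper_tol (largest hole = least material condition)
NO-GO = 72.1 + 0.362 = 72.462
spread = NO-GO - GO = 72.462 - 71.889 = 0.5730

0.5730


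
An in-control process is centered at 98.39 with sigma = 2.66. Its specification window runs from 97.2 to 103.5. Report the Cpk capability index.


Cpu = (USL - mean) / (3*sigma) = (103.5 - 98.39) / (3*2.66) = 0.6404
Cpl = (mean - LSL) / (3*sigma) = (98.39 - 97.2) / (3*2.66) = 0.1491
Cpk = min(Cpu, Cpl) = 0.1491

0.1491


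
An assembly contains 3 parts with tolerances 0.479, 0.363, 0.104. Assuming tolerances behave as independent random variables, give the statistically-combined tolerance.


RSS = sqrt(0.479^2 + 0.363^2 + 0.104^2)
= sqrt(0.372026)
= 0.6099

0.6099


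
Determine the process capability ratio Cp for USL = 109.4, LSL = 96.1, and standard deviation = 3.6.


Cp = (USL - LSL) / (6 * sigma)
= (109.4 - 96.1) / (6 * 3.6)
= 13.3000 / 21.6000
= 0.6157

0.6157


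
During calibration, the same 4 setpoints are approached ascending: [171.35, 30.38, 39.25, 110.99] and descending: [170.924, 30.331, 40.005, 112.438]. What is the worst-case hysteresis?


|171.35 - 170.924| = 0.4260
|30.38 - 30.331| = 0.0490
|39.25 - 40.005| = 0.7550
|110.99 - 112.438| = 1.4480
hysteresis = max(diffs) = 1.4480

1.4480


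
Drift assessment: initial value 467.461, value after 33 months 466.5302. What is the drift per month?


rate = (v2 - v1) / months
= (466.5302 - 467.461) / 33
= -0.9308 / 33
= -0.0282

-0.0282


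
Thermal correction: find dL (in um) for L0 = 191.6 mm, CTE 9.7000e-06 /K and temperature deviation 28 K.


dL = L * alpha * dT
= 191.6 * 9.7000e-06 * 28
= 0.0520386 mm
dL_um = 0.0520386 * 1000 = 52.0386 um

52.0386


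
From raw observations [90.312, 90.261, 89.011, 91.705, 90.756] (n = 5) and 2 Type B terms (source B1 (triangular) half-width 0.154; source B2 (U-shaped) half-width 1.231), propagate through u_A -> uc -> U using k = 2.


mean = (90.312 + 90.261 + 89.011 + 91.705 + 90.756) / 5 = 90.409
s = sqrt(sum((x - mean)^2)/(n-1)) = 0.97284917
u_A = s / sqrt(n) = 0.97284917 / sqrt(5) = 0.43507138
u_B1 = 0.154 / sqrt(6) = 0.062870237
u_B2 = 1.231 / sqrt(2) = 0.87044845
uc = sqrt(0.43507138^2 + 0.062870237^2 + 0.87044845^2) = 0.97515141
U = k * uc = 2 * 0.97515141
U = 1.9503

1.9503


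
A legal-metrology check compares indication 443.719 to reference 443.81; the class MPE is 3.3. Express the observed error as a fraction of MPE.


e = indication - reference = 443.719 - 443.81 = -0.0910
|e| = 0.0910
ratio = |e| / MPE = 0.0910 / 3.3
ratio = 0.0276

0.0276


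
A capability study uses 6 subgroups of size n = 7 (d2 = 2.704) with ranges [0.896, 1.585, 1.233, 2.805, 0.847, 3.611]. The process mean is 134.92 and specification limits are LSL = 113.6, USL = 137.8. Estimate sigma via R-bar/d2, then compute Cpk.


R_bar = (0.896 + 1.585 + 1.233 + 2.805 + 0.847 + 3.611) / 6 = 1.8295
sigma = R_bar / d2 = 1.8295 / 2.704 = 0.67659024
Cp = (USL - LSL)/(6*sigma) = (137.8 - 113.6)/(6*0.67659024) = 5.9613
Cpu = (137.8 - 134.92)/(3*0.67659024) = 1.4189
Cpl = (134.92 - 113.6)/(3*0.67659024) = 10.5036
Cpk = min(Cpu, Cpl) = 1.4189

1.4189


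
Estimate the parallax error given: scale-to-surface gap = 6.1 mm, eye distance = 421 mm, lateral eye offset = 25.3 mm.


error = h * offset / d
= 6.1 * 25.3 / 421
= 0.3666

0.3666


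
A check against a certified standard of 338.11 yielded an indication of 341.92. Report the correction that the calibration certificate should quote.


Correction = standard - reading
= 338.11 - 341.92
= -3.8100

-3.8100


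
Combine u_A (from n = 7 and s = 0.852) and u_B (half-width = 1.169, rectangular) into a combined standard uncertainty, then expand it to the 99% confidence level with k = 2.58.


u_A = s / sqrt(n) = 0.852 / sqrt(7) = 0.32202573
u_B = half_width / sqrt(3) = 1.169 / sqrt(3) = 0.67492246
uc = sqrt(u_A^2 + u_B^2) = sqrt(0.32202573^2 + 0.67492246^2) = 0.74781074
U = k * uc = 2.58 * 0.74781074
U = 1.9294

1.9294


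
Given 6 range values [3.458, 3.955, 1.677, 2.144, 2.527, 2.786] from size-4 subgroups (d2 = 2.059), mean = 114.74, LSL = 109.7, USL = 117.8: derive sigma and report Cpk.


R_bar = (3.458 + 3.955 + 1.677 + 2.144 + 2.527 + 2.786) / 6 = 2.7578333
sigma = R_bar / d2 = 2.7578333 / 2.059 = 1.3394042
Cp = (USL - LSL)/(6*sigma) = (117.8 - 109.7)/(6*1.3394042) = 1.0079
Cpu = (117.8 - 114.74)/(3*1.3394042) = 0.7615
Cpl = (114.74 - 109.7)/(3*1.3394042) = 1.2543
Cpk = min(Cpu, Cpl) = 0.7615

0.7615


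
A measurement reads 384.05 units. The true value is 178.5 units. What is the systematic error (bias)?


Systematic error = measured - true
= 384.05 - 178.5
= 205.5500

205.5500


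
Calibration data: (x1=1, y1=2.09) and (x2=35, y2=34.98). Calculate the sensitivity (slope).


slope = (y2 - y1) / (x2 - x1)
= (34.98 - 2.09) / (35 - 1)
= 32.8900 / 34
= 0.9674

0.9674


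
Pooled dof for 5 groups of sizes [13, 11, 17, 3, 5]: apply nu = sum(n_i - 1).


nu = sum_i (n_i - 1)
nu = ((13 - 1) + (11 - 1) + (17 - 1) + (3 - 1) + (5 - 1))
nu = 12 + 10 + 16 + 2 + 4
nu = 44

44


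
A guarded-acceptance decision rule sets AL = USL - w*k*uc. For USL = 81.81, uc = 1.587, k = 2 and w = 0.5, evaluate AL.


U = k * uc = 2 * 1.587 = 3.174
guard band g = w * U = 0.5 * 3.174 = 1.587
AL = USL - g = 81.81 - 1.587
AL = 80.2230

80.2230


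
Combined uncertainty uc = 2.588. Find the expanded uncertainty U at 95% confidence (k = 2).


U = k * uc
U = 2 * 2.588
U = 5.1760

5.1760


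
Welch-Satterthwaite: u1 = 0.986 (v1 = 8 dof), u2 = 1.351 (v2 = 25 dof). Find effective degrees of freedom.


uc = sqrt(u1^2 + u2^2) = sqrt(0.986^2 + 1.351^2) = 1.6725421
v_eff = uc^4 / (u1^4/v1 + u2^4/v2)
= 1.6725421^4 / (0.986^4/8 + 1.351^4/25)
= 7.8254304 / 0.25139998
v_eff = 31.1274

31.1274


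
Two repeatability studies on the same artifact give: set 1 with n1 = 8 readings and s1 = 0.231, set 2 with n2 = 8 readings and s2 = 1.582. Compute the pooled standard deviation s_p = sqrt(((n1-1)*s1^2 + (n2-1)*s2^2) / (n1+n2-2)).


s_p = sqrt(((n1-1)*s1^2 + (n2-1)*s2^2) / (n1+n2-2))
numerator = (8-1)*0.231^2 + (8-1)*1.582^2 = 0.373527 + 17.519068 = 17.892595
denominator = 8 + 8 - 2 = 14
s_p^2 = 17.892595 / 14 = 1.2780425
s_p = sqrt(1.2780425) = 1.1305

1.1305


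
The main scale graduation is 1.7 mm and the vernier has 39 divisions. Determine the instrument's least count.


LC = MSD / n_div
= 1.7 / 39
= 0.0436

0.0436


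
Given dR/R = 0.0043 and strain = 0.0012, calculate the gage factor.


GF = (dR/R) / epsilon
= 0.0043 / 0.0012
= 3.5833

3.5833


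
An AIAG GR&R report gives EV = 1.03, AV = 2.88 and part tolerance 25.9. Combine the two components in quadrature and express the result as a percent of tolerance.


GRR = sqrt(EV^2 + AV^2) = sqrt(1.03^2 + 2.88^2) = 3.0586435
%GRR = GRR / tol * 100 = 3.0586435 / 25.9 * 100
%GRR = 11.8094

11.8094


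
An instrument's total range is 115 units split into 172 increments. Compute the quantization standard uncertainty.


resolution = range / divisions
resolution = 115 / 172 = 0.66860465
u_res = resolution / (2*sqrt(3))
u_res = 0.66860465 / 3.4641016
u_res = 0.1930

0.1930


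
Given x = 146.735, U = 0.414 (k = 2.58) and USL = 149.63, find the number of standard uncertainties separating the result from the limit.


u = U / k = 0.414 / 2.58 = 0.16046512
margin = |USL - x| = |149.63 - 146.735| = 2.895
z = margin / u = 2.895 / 0.16046512
z = 18.0413

18.0413


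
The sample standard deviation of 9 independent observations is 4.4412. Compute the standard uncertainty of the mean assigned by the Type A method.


u_A = s / sqrt(n)
u_A = 4.4412 / sqrt(9)
u_A = 4.4412 / 3
u_A = 1.4804

1.4804


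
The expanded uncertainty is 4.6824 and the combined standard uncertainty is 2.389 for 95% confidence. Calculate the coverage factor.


k = U / uc
k = 4.6824 / 2.389
k = 1.96

1.96


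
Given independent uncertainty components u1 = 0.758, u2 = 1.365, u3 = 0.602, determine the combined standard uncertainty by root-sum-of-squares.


uc = sqrt(0.758^2 + 1.365^2 + 0.602^2)
uc = sqrt(2.800193)
uc = 1.6734

1.6734


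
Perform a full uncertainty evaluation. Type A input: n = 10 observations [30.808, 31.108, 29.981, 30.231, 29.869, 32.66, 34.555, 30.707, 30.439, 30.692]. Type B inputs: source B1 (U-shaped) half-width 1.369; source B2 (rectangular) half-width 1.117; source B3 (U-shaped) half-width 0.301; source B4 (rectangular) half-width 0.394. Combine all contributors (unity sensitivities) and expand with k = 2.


mean = (30.808 + 31.108 + 29.981 + 30.231 + 29.869 + 32.66 + 34.555 + 30.707 + 30.439 + 30.692) / 10 = 31.105
s = sqrt(sum((x - mean)^2)/(n-1)) = 1.4428452
u_A = s / sqrt(n) = 1.4428452 / sqrt(10) = 0.45626771
u_B1 = 1.369 / sqrt(2) = 0.96802918
u_B2 = 1.117 / sqrt(3) = 0.64490025
u_B3 = 0.301 / sqrt(2) = 0.21283914
u_B4 = 0.394 / sqrt(3) = 0.22747601
uc = sqrt(0.45626771^2 + 0.96802918^2 + 0.64490025^2 + 0.21283914^2 + 0.22747601^2) = 1.2877123
U = k * uc = 2 * 1.2877123
U = 2.5754

2.5754


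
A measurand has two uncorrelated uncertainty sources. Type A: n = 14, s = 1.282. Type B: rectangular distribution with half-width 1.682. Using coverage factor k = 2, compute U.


u_A = s / sqrt(n) = 1.282 / sqrt(14) = 0.34262891
u_B = half_width / sqrt(3) = 1.682 / sqrt(3) = 0.97110315
uc = sqrt(u_A^2 + u_B^2) = sqrt(0.34262891^2 + 0.97110315^2) = 1.0297747
U = k * uc = 2 * 1.0297747
U = 2.0595

2.0595


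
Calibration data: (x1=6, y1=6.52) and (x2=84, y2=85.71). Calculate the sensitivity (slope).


slope = (y2 - y1) / (x2 - x1)
= (85.71 - 6.52) / (84 - 6)
= 79.1900 / 78
= 1.0153

1.0153


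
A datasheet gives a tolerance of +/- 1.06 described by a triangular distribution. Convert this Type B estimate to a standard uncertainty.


u_B = half_width / sqrt(6)
u_B = 1.06 / 2.4494897
u_B = 0.4327

0.4327


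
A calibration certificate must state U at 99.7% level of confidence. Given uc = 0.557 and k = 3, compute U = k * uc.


U = k * uc
U = 3 * 0.557
U = 1.6710

1.6710


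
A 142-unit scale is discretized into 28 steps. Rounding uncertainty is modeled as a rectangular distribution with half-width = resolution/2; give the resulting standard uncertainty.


resolution = range / divisions
resolution = 142 / 28 = 5.0714286
u_res = resolution / (2*sqrt(3))
u_res = 5.0714286 / 3.4641016
u_res = 1.4640

1.4640


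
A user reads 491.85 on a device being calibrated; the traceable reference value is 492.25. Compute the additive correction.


Correction = standard - reading
= 492.25 - 491.85
= 0.4000

0.4000


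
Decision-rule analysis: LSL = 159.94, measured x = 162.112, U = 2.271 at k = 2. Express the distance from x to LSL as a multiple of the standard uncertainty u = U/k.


u = U / k = 2.271 / 2 = 1.1355
margin = |LSL - x| = |159.94 - 162.112| = 2.172
z = margin / u = 2.172 / 1.1355
z = 1.9128

1.9128


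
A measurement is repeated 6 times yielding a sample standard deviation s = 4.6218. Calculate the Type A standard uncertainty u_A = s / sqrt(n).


u_A = s / sqrt(n)
u_A = 4.6218 / sqrt(6)
u_A = 4.6218 / 2.4494897
u_A = 1.8868

1.8868


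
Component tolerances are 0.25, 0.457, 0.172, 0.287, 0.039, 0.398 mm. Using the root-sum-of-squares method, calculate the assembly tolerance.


RSS = sqrt(0.25^2 + 0.457^2 + 0.172^2 + 0.287^2 + 0.039^2 + 0.398^2)
= sqrt(0.543227)
= 0.7370

0.7370


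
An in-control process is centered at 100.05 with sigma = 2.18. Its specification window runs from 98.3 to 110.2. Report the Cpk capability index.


Cpu = (USL - mean) / (3*sigma) = (110.2 - 100.05) / (3*2.18) = 1.5520
Cpl = (mean - LSL) / (3*sigma) = (100.05 - 98.3) / (3*2.18) = 0.2676
Cpk = min(Cpu, Cpl) = 0.2676

0.2676


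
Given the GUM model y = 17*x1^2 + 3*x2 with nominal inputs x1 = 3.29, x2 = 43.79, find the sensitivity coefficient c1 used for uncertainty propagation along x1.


y = 17*x1^2 + 3*x2
dy/dx1 = 2*17*x1
Evaluate at x1 = 3.29: c1 = 34 * 3.29
c1 = 111.8600

111.8600


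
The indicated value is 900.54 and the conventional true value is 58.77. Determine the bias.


Systematic error = measured - true
= 900.54 - 58.77
= 841.7700

841.7700


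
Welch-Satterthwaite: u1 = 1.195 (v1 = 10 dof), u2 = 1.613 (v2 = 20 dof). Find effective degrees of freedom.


uc = sqrt(u1^2 + u2^2) = sqrt(1.195^2 + 1.613^2) = 2.0074347
v_eff = uc^4 / (u1^4/v1 + u2^4/v2)
= 2.0074347^4 / (1.195^4/10 + 1.613^4/20)
= 16.23924 / 0.54238564
v_eff = 29.9404

29.9404


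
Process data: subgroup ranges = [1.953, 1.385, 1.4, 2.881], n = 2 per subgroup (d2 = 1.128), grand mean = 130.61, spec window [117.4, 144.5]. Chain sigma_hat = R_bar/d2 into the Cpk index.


R_bar = (1.953 + 1.385 + 1.4 + 2.881) / 4 = 1.90475
sigma = R_bar / d2 = 1.90475 / 1.128 = 1.6886082
Cp = (USL - LSL)/(6*sigma) = (144.5 - 117.4)/(6*1.6886082) = 2.6748
Cpu = (144.5 - 130.61)/(3*1.6886082) = 2.7419
Cpl = (130.61 - 117.4)/(3*1.6886082) = 2.6077
Cpk = min(Cpu, Cpl) = 2.6077

2.6077


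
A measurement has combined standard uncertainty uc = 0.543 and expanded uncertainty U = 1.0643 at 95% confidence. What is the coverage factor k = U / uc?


k = U / uc
k = 1.0643 / 0.543
k = 1.96

1.96


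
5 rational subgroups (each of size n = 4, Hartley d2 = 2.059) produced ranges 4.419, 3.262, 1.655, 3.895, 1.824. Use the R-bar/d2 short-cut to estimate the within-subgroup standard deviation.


R_bar = (4.419 + 3.262 + 1.655 + 3.895 + 1.824) / 5
R_bar = 15.055 / 5 = 3.011
sigma_hat = R_bar / d2 = 3.011 / 2.059 = 1.4624

1.4624


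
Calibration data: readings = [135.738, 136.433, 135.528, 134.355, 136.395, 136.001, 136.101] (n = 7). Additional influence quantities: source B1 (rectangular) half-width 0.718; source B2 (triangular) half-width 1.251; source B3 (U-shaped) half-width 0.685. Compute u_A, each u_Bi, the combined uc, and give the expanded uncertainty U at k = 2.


mean = (135.738 + 136.433 + 135.528 + 134.355 + 136.395 + 136.001 + 136.101) / 7 = 135.793
s = sqrt(sum((x - mean)^2)/(n-1)) = 0.71311827
u_A = s / sqrt(n) = 0.71311827 / sqrt(7) = 0.26953337
u_B1 = 0.718 / sqrt(3) = 0.41453749
u_B2 = 1.251 / sqrt(6) = 0.51071861
u_B3 = 0.685 / sqrt(2) = 0.48436815
uc = sqrt(0.26953337^2 + 0.41453749^2 + 0.51071861^2 + 0.48436815^2) = 0.86019508
U = k * uc = 2 * 0.86019508
U = 1.7204

1.7204


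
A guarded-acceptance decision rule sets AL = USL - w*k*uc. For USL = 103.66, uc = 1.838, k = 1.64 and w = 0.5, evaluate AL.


U = k * uc = 1.64 * 1.838 = 3.01432
guard band g = w * U = 0.5 * 3.01432 = 1.50716
AL = USL - g = 103.66 - 1.50716
AL = 102.1528

102.1528


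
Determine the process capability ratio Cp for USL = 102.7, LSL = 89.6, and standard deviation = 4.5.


Cp = (USL - LSL) / (6 * sigma)
= (102.7 - 89.6) / (6 * 4.5)
= 13.1000 / 27.0000
= 0.4852

0.4852


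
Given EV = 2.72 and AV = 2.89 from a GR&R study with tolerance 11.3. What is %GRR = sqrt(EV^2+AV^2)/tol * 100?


GRR = sqrt(EV^2 + AV^2) = sqrt(2.72^2 + 2.89^2) = 3.96869
%GRR = GRR / tol * 100 = 3.96869 / 11.3 * 100
%GRR = 35.1212

35.1212


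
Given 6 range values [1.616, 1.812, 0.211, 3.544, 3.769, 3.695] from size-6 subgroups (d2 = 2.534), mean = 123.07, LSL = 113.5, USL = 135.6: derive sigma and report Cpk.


R_bar = (1.616 + 1.812 + 0.211 + 3.544 + 3.769 + 3.695) / 6 = 2.4411667
sigma = R_bar / d2 = 2.4411667 / 2.534 = 0.96336492
Cp = (USL - LSL)/(6*sigma) = (135.6 - 113.5)/(6*0.96336492) = 3.8234
Cpu = (135.6 - 123.07)/(3*0.96336492) = 4.3355
Cpl = (123.07 - 113.5)/(3*0.96336492) = 3.3113
Cpk = min(Cpu, Cpl) = 3.3113

3.3113


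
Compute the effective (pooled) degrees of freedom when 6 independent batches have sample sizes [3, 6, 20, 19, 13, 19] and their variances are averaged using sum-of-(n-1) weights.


nu = sum_i (n_i - 1)
nu = ((3 - 1) + (6 - 1) + (20 - 1) + (19 - 1) + (13 - 1) + (19 - 1))
nu = 2 + 5 + 19 + 18 + 12 + 18
nu = 74

74


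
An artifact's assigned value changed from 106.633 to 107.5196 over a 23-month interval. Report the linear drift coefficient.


rate = (v2 - v1) / months
= (107.5196 - 106.633) / 23
= 0.8866 / 23
= 0.0385

0.0385


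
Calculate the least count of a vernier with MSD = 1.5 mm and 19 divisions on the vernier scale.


LC = MSD / n_div
= 1.5 / 19
= 0.0789

0.0789


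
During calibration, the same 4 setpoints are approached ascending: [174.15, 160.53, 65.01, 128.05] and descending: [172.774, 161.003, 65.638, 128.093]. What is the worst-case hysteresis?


|174.15 - 172.774| = 1.3760
|160.53 - 161.003| = 0.4730
|65.01 - 65.638| = 0.6280
|128.05 - 128.093| = 0.0430
hysteresis = max(diffs) = 1.3760

1.3760


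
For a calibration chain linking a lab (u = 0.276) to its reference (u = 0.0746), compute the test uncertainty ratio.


TUR = u_lab / u_ref
= 0.276 / 0.0746
= 3.6997

3.6997
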